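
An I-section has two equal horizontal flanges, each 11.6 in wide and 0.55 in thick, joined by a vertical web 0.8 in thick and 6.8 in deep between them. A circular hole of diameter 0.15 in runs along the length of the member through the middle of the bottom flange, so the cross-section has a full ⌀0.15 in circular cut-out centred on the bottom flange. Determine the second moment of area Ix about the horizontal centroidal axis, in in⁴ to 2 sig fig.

Treat the section as a set of non-overlapping primitives; coordinates are from the bounding-box lower-left.
Bottom flange: 11.6 × 0.55, A = 6.38 in², y = 0.275 in, Ī = 0.1608 in⁴.
Web: 0.8 × 6.8, A = 5.44 in², y = 3.95 in, Ī = 20.96 in⁴.
Top flange: 11.6 × 0.55, A = 6.38 in², y = 7.625 in, Ī = 0.1608 in⁴.
Hole (subtracted): ⌀0.15, A = 0.01767 in², y = 0.275 in, Ī = 0.00002485 in⁴.
Centroid: ȳ = ΣA·y / ΣA = 3.954 in.
Transfer each piece to the horizontal centroidal axis using Ī + A·d² with d = y − 3.954:
  bottom flange: d = -3.679 in → contributes +86.49 in⁴
  web: d = -0.003572 in → contributes +20.96 in⁴
  top flange: d = 3.671 in → contributes +86.16 in⁴
  hole: d = -3.679 in → contributes −0.2392 in⁴
Total I = 193.4 in⁴.

Ix ≈ 190 in⁴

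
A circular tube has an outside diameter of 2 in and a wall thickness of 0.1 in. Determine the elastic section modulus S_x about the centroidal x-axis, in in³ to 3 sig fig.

Break the section into simple shapes (no overlaps), measuring from the bottom-left corner of the bounding box.
Outer circle: ⌀2, A = 3.1416 in², y = 1 in, Ī = 0.7854 in⁴.
Bore (subtracted): ⌀1.8, A = 2.5447 in², y = 1 in, Ī = 0.5153 in⁴.
By symmetry the centroid is at mid-height, ȳ = 1 in.
All pieces are centred on the centroidal x-axis, so I = ΣĪ (holes subtracted) = 0.2701 in⁴.
Extreme fibre distance c = 1 in; S = I/c = 0.2701 in³.

S_x ≈ 0.270 in³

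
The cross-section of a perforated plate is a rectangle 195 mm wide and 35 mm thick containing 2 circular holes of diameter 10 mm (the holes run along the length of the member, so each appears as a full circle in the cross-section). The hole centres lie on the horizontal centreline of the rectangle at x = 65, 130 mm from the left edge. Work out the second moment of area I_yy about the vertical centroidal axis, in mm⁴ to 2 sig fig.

Split into non-overlapping primitives; take the origin at the lower-left of the bounding box.
Plate: 195 × 35, A = 6 825 mm², x = 97.5 mm, Ī = 21 626 719 mm⁴.
Hole 1 (subtracted): ⌀10, A = 78.54 mm², x = 65 mm, Ī = 490.9 mm⁴.
Hole 2 (subtracted): ⌀10, A = 78.54 mm², x = 130 mm, Ī = 490.9 mm⁴.
By symmetry the centroid is at mid-width, x̄ = 97.5 mm.
Transfer each piece to the vertical centroidal axis using Ī + A·d² with d = x − 97.5:
  plate: d = 0 mm → contributes +21 626 719 mm⁴
  hole 1: d = -32.5 mm → contributes −83 449 mm⁴
  hole 2: d = 32.5 mm → contributes −83 449 mm⁴
Total I = 21 459 822 mm⁴.

I_yy ≈ 2.1 × 10⁷ mm⁴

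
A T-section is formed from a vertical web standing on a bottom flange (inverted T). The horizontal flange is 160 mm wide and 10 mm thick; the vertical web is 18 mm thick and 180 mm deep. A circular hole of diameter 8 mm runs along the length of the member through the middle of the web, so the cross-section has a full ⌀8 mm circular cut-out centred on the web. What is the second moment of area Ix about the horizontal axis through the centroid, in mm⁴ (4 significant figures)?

Ix ≈ 1.838 × 10⁷ mm⁴

Break the section into simple shapes (no overlaps), measuring from the bottom-left corner of the bounding box.
Flange: 160 × 10, A = 1 600 mm², y = 5 mm, Ī = 13333.3 mm⁴.
Web: 18 × 180, A = 3 240 mm², y = 100 mm, Ī = 8 748 000 mm⁴.
Hole (subtracted): ⌀8, A = 50.2655 mm², y = 100 mm, Ī = 201.062 mm⁴.
Centroid: ȳ = ΣA·y / ΣA = 68.2655 mm.
Transfer each piece to the horizontal axis through the centroid using Ī + A·d² with d = y − 68.2655:
  flange: d = -63.2655 mm → contributes +6 417 364 mm⁴
  web: d = 31.7345 mm → contributes +12 010 942 mm⁴
  hole: d = 31.7345 mm → contributes −50822.5 mm⁴
Total I = 18 377 483 mm⁴.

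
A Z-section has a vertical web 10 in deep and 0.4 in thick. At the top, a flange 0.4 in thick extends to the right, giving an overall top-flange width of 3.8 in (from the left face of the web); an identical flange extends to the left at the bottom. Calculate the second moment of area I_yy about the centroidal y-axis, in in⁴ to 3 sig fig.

Split into non-overlapping primitives; take the origin at the lower-left of the bounding box.
Web: 0.4 × 10, A = 4 in², x = 3.6 in, Ī = 0.053333 in⁴.
Top flange (beyond web): 3.4 × 0.4, A = 1.36 in², x = 5.5 in, Ī = 1.3101 in⁴.
Bottom flange (beyond web): 3.4 × 0.4, A = 1.36 in², x = 1.7 in, Ī = 1.3101 in⁴.
Centroid: x̄ = ΣA·x / ΣA = 3.6 in.
Transfer each piece to the centroidal y-axis using Ī + A·d² with d = x − 3.6:
  web: d = 0 in → contributes +0.053333 in⁴
  top flange (beyond web): d = 1.9 in → contributes +6.2197 in⁴
  bottom flange (beyond web): d = -1.9 in → contributes +6.2197 in⁴
Total I = 12.493 in⁴.

I_yy ≈ 12.5 in⁴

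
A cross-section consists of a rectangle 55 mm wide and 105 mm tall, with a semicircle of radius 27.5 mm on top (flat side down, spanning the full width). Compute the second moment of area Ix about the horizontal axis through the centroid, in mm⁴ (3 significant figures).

Ix ≈ 9.43 × 10⁶ mm⁴

Treat the section as a set of non-overlapping primitives; coordinates are from the bounding-box lower-left.
Rectangular body: 55 × 105, A = 5 775 mm², y = 52.5 mm, Ī = 5 305 781 mm⁴.
Semicircular cap: semicircle r = 27.5, A = 1187.9 mm², y = 116.67 mm, Ī = 62 772 mm⁴.
Centroid: ȳ = ΣA·y / ΣA = 63.448 mm.
Transfer each piece to the horizontal axis through the centroid using Ī + A·d² with d = y − 63.448:
  rectangular body: d = -10.948 mm → contributes +5 997 967 mm⁴
  semicircular cap: d = 53.223 mm → contributes +3 427 807 mm⁴
Total I = 9 425 774 mm⁴.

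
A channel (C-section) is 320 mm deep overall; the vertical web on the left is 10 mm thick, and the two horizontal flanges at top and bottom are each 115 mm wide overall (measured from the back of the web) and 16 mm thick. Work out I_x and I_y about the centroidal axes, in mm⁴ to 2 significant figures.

I_x ≈ 1.1 × 10⁸ mm⁴, I_y ≈ 8.5 × 10⁶ mm⁴

Break the section into simple shapes (no overlaps), measuring from the bottom-left corner of the bounding box.
Web: 10 × 320, A = 3 200 mm², y = 160 mm, Ī = 27 306 667 mm⁴.
Top flange (beyond web): 105 × 16, A = 1 680 mm², y = 312 mm, Ī = 35 840 mm⁴.
Bottom flange (beyond web): 105 × 16, A = 1 680 mm², y = 8 mm, Ī = 35 840 mm⁴.
By symmetry the centroid is at mid-height, ȳ = 160 mm.
Transfer each piece to the centroidal x-axis using Ī + A·d² with d = y − 160:
  web: d = 0 mm → contributes +27 306 667 mm⁴
  top flange (beyond web): d = 152 mm → contributes +38 850 560 mm⁴
  bottom flange (beyond web): d = -152 mm → contributes +38 850 560 mm⁴
Total I = 105 007 787 mm⁴.
For the y-axis: x̄ = 34.45 mm.
Repeating about the centroidal y-axis gives I_y = 8 532 691 mm⁴.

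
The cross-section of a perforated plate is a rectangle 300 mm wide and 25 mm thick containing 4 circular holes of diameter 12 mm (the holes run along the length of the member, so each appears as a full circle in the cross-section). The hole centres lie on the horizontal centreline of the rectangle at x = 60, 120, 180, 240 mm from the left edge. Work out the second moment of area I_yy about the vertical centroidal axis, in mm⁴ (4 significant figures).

Decompose the section into non-overlapping parts with the origin at the bottom-left of its bounding rectangle.
Plate: 300 × 25, A = 7 500 mm², x = 150 mm, Ī = 56 250 000 mm⁴.
Hole 1 (subtracted): ⌀12, A = 113.097 mm², x = 60 mm, Ī = 1017.88 mm⁴.
Hole 2 (subtracted): ⌀12, A = 113.097 mm², x = 120 mm, Ī = 1017.88 mm⁴.
Hole 3 (subtracted): ⌀12, A = 113.097 mm², x = 180 mm, Ī = 1017.88 mm⁴.
Hole 4 (subtracted): ⌀12, A = 113.097 mm², x = 240 mm, Ī = 1017.88 mm⁴.
By symmetry the centroid is at mid-width, x̄ = 150 mm.
Transfer each piece to the vertical centroidal axis using Ī + A·d² with d = x − 150:
  plate: d = 0 mm → contributes +56 250 000 mm⁴
  hole 1: d = -90 mm → contributes −917 106 mm⁴
  hole 2: d = -30 mm → contributes −102 805 mm⁴
  hole 3: d = 30 mm → contributes −102 805 mm⁴
  hole 4: d = 90 mm → contributes −917 106 mm⁴
Total I = 54 210 176 mm⁴.

I_yy ≈ 5.421 × 10⁷ mm⁴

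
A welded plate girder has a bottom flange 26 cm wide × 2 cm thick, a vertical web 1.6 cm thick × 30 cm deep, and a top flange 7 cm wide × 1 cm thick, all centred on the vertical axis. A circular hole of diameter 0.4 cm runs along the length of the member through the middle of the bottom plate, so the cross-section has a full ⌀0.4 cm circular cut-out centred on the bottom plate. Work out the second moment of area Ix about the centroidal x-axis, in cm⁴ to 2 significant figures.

Ix ≈ 1.4 × 10⁴ cm⁴

Treat the section as a set of non-overlapping primitives; coordinates are from the bounding-box lower-left.
Bottom plate: 26 × 2, A = 52 cm², y = 1 cm, Ī = 17.33 cm⁴.
Web plate: 1.6 × 30, A = 48 cm², y = 17 cm, Ī = 3 600 cm⁴.
Top plate: 7 × 1, A = 7 cm², y = 32.5 cm, Ī = 0.5833 cm⁴.
Hole (subtracted): ⌀0.4, A = 0.1257 cm², y = 1 cm, Ī = 0.001257 cm⁴.
Centroid: ȳ = ΣA·y / ΣA = 10.25 cm.
Transfer each piece to the centroidal x-axis using Ī + A·d² with d = y − 10.25:
  bottom plate: d = -9.249 cm → contributes +4 466 cm⁴
  web plate: d = 6.751 cm → contributes +5 788 cm⁴
  top plate: d = 22.25 cm → contributes +3 466 cm⁴
  hole: d = -9.249 cm → contributes −10.75 cm⁴
Total I = 13 709 cm⁴.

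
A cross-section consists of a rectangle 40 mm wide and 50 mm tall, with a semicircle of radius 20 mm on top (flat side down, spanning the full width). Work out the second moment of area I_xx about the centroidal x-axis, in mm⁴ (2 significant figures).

I_xx ≈ 9.7 × 10⁵ mm⁴

Break the section into simple shapes (no overlaps), measuring from the bottom-left corner of the bounding box.
Rectangular body: 40 × 50, A = 2 000 mm², y = 25 mm, Ī = 416 667 mm⁴.
Semicircular cap: semicircle r = 20, A = 628.3 mm², y = 58.49 mm, Ī = 17 561 mm⁴.
Centroid: ȳ = ΣA·y / ΣA = 33.01 mm.
Transfer each piece to the centroidal x-axis using Ī + A·d² with d = y − 33.01:
  rectangular body: d = -8.006 mm → contributes +544 846 mm⁴
  semicircular cap: d = 25.48 mm → contributes +425 570 mm⁴
Total I = 970 416 mm⁴.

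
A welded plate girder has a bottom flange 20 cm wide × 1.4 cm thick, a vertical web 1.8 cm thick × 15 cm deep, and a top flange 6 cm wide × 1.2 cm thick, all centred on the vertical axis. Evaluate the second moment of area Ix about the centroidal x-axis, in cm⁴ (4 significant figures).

Ix ≈ 2395 cm⁴

Treat the section as a set of non-overlapping primitives; coordinates are from the bounding-box lower-left.
Bottom plate: 20 × 1.4, A = 28 cm², y = 0.7 cm, Ī = 4.57333 cm⁴.
Web plate: 1.8 × 15, A = 27 cm², y = 8.9 cm, Ī = 506.25 cm⁴.
Top plate: 6 × 1.2, A = 7.2 cm², y = 17 cm, Ī = 0.864 cm⁴.
Centroid: ȳ = ΣA·y / ΣA = 6.1463 cm.
Transfer each piece to the centroidal x-axis using Ī + A·d² with d = y − 6.1463:
  bottom plate: d = -5.4463 cm → contributes +835.115 cm⁴
  web plate: d = 2.7537 cm → contributes +710.987 cm⁴
  top plate: d = 10.8537 cm → contributes +849.044 cm⁴
Total I = 2395.15 cm⁴.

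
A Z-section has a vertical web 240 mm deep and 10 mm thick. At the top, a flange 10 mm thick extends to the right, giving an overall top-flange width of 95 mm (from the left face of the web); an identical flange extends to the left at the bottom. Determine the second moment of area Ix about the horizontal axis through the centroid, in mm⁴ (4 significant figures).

Ix ≈ 3.402 × 10⁷ mm⁴

Decompose the section into non-overlapping parts with the origin at the bottom-left of its bounding rectangle.
Web: 10 × 240, A = 2 400 mm², y = 120 mm, Ī = 11 520 000 mm⁴.
Top flange (beyond web): 85 × 10, A = 850 mm², y = 235 mm, Ī = 7083.33 mm⁴.
Bottom flange (beyond web): 85 × 10, A = 850 mm², y = 5 mm, Ī = 7083.33 mm⁴.
Centroid: ȳ = ΣA·y / ΣA = 120 mm.
Transfer each piece to the horizontal axis through the centroid using Ī + A·d² with d = y − 120:
  web: d = 0 mm → contributes +11 520 000 mm⁴
  top flange (beyond web): d = 115 mm → contributes +11 248 333 mm⁴
  bottom flange (beyond web): d = -115 mm → contributes +11 248 333 mm⁴
Total I = 34 016 667 mm⁴.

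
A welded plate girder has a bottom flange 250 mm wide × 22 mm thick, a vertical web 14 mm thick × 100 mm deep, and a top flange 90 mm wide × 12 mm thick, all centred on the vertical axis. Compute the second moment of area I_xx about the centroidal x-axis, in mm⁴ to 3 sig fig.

Treat the section as a set of non-overlapping primitives; coordinates are from the bounding-box lower-left.
Bottom plate: 250 × 22, A = 5 500 mm², y = 11 mm, Ī = 221 833 mm⁴.
Web plate: 14 × 100, A = 1 400 mm², y = 72 mm, Ī = 1 166 667 mm⁴.
Top plate: 90 × 12, A = 1 080 mm², y = 128 mm, Ī = 12 960 mm⁴.
Centroid: ȳ = ΣA·y / ΣA = 37.536 mm.
Transfer each piece to the centroidal x-axis using Ī + A·d² with d = y − 37.536:
  bottom plate: d = -26.536 mm → contributes +4 094 809 mm⁴
  web plate: d = 34.464 mm → contributes +2 829 508 mm⁴
  top plate: d = 90.464 mm → contributes +8 851 328 mm⁴
Total I = 15 775 644 mm⁴.

I_xx ≈ 1.58 × 10⁷ mm⁴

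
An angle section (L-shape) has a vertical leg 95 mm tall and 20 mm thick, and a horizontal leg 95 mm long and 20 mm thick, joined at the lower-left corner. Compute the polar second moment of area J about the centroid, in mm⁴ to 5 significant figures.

Treat the section as a set of non-overlapping primitives; coordinates are from the bounding-box lower-left.
Vertical leg: 20 × 95, A = 1 900 mm², y = 47.5 mm, Ī = 1 428 958 mm⁴.
Horizontal leg (remainder): 75 × 20, A = 1 500 mm², y = 10 mm, Ī = 50 000 mm⁴.
Centroid: ȳ = ΣA·y / ΣA = 30.95588 mm.
Transfer each piece to the centroidal x-axis using Ī + A·d² with d = y − 30.95588:
  vertical leg: d = 16.54412 mm → contributes +1 949 003 mm⁴
  horizontal leg (remainder): d = -20.95588 mm → contributes +708723.5 mm⁴
Total I = 2 657 727 mm⁴.
For the y-axis: x̄ = 30.95588 mm.
Repeating about the centroidal y-axis gives I_y = 2 657 727 mm⁴.
Polar second moment: J = I_x + I_y = 5 315 453 mm⁴.

J ≈ 5.3155 × 10⁶ mm⁴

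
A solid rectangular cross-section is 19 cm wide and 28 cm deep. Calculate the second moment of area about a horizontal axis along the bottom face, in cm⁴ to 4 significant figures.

The section: 19 × 28, A = 532 cm², y = 14 cm, Ī = 34757.3 cm⁴.
Transfer it to the base of the section using Ī + A·d² with d = y − 0:
  the section: d = 14 cm → contributes +139 029 cm⁴
Total I = 139 029 cm⁴.

I_base ≈ 1.390 × 10⁵ cm⁴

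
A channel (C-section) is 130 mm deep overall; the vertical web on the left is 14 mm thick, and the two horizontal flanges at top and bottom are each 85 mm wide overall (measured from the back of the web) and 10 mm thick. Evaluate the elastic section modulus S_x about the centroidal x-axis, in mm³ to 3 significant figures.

S_x ≈ 1.18 × 10⁵ mm³

Break the section into simple shapes (no overlaps), measuring from the bottom-left corner of the bounding box.
Web: 14 × 130, A = 1 820 mm², y = 65 mm, Ī = 2 563 167 mm⁴.
Top flange (beyond web): 71 × 10, A = 710 mm², y = 125 mm, Ī = 5916.7 mm⁴.
Bottom flange (beyond web): 71 × 10, A = 710 mm², y = 5 mm, Ī = 5916.7 mm⁴.
By symmetry the centroid is at mid-height, ȳ = 65 mm.
Transfer each piece to the centroidal x-axis using Ī + A·d² with d = y − 65:
  web: d = 0 mm → contributes +2 563 167 mm⁴
  top flange (beyond web): d = 60 mm → contributes +2 561 917 mm⁴
  bottom flange (beyond web): d = -60 mm → contributes +2 561 917 mm⁴
Total I = 7 687 000 mm⁴.
Extreme fibre distance c = 65 mm; S = I/c = 118 262 mm³.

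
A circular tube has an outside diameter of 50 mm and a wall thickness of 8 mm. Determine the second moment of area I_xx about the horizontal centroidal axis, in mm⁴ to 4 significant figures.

I_xx ≈ 2.412 × 10⁵ mm⁴

Split into non-overlapping primitives; take the origin at the lower-left of the bounding box.
Outer circle: ⌀50, A = 1963.5 mm², y = 25 mm, Ī = 306 796 mm⁴.
Bore (subtracted): ⌀34, A = 907.92 mm², y = 25 mm, Ī = 65597.2 mm⁴.
By symmetry the centroid is at mid-height, ȳ = 25 mm.
All pieces are centred on the horizontal centroidal axis, so I = ΣĪ (holes subtracted) = 241 199 mm⁴.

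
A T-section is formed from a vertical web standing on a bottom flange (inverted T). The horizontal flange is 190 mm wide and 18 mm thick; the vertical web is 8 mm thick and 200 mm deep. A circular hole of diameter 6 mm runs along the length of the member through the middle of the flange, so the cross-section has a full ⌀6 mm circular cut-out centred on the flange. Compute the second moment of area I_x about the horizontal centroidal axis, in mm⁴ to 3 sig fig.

Split into non-overlapping primitives; take the origin at the lower-left of the bounding box.
Flange: 190 × 18, A = 3 420 mm², y = 9 mm, Ī = 92 340 mm⁴.
Web: 8 × 200, A = 1 600 mm², y = 118 mm, Ī = 5 333 333 mm⁴.
Hole (subtracted): ⌀6, A = 28.274 mm², y = 9 mm, Ī = 63.617 mm⁴.
Centroid: ȳ = ΣA·y / ΣA = 43.938 mm.
Transfer each piece to the horizontal centroidal axis using Ī + A·d² with d = y − 43.938:
  flange: d = -34.938 mm → contributes +4 266 967 mm⁴
  web: d = 74.062 mm → contributes +14 109 664 mm⁴
  hole: d = -34.938 mm → contributes −34 577 mm⁴
Total I = 18 342 054 mm⁴.

I_x ≈ 1.83 × 10⁷ mm⁴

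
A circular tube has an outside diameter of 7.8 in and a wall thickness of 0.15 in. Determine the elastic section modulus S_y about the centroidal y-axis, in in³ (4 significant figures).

Decompose the section into non-overlapping parts with the origin at the bottom-left of its bounding rectangle.
Outer circle: ⌀7.8, A = 47.7836 in², x = 3.9 in, Ī = 181.697 in⁴.
Bore (subtracted): ⌀7.5, A = 44.1786 in², x = 3.9 in, Ī = 155.316 in⁴.
By symmetry the centroid is at mid-width, x̄ = 3.9 in.
All pieces are centred on the centroidal y-axis, so I = ΣĪ (holes subtracted) = 26.3817 in⁴.
Extreme fibre distance c = 3.9 in; S = I/c = 6.76453 in³.

S_y ≈ 6.765 in³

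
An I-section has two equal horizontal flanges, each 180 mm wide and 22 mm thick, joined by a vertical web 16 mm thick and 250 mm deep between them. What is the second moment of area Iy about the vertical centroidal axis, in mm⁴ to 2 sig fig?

Iy ≈ 2.1 × 10⁷ mm⁴

Break the section into simple shapes (no overlaps), measuring from the bottom-left corner of the bounding box.
Bottom flange: 180 × 22, A = 3 960 mm², x = 90 mm, Ī = 10 692 000 mm⁴.
Web: 16 × 250, A = 4 000 mm², x = 90 mm, Ī = 85 333 mm⁴.
Top flange: 180 × 22, A = 3 960 mm², x = 90 mm, Ī = 10 692 000 mm⁴.
By symmetry the centroid is at mid-width, x̄ = 90 mm.
All pieces are centred on the vertical centroidal axis, so I = ΣĪ = 21 469 333 mm⁴.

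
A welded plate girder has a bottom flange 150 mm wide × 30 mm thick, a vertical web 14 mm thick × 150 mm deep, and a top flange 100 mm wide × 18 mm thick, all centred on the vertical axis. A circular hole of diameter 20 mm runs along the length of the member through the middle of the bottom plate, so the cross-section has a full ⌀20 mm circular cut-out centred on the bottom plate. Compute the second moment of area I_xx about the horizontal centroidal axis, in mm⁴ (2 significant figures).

I_xx ≈ 4.5 × 10⁷ mm⁴

Split into non-overlapping primitives; take the origin at the lower-left of the bounding box.
Bottom plate: 150 × 30, A = 4 500 mm², y = 15 mm, Ī = 337 500 mm⁴.
Web plate: 14 × 150, A = 2 100 mm², y = 105 mm, Ī = 3 937 500 mm⁴.
Top plate: 100 × 18, A = 1 800 mm², y = 189 mm, Ī = 48 600 mm⁴.
Hole (subtracted): ⌀20, A = 314.2 mm², y = 15 mm, Ī = 7 854 mm⁴.
Centroid: ȳ = ΣA·y / ΣA = 77.11 mm.
Transfer each piece to the horizontal centroidal axis using Ī + A·d² with d = y − 77.11:
  bottom plate: d = -62.11 mm → contributes +17 696 135 mm⁴
  web plate: d = 27.89 mm → contributes +5 571 157 mm⁴
  top plate: d = 111.9 mm → contributes +22 584 046 mm⁴
  hole: d = -62.11 mm → contributes −1 219 715 mm⁴
Total I = 44 631 622 mm⁴.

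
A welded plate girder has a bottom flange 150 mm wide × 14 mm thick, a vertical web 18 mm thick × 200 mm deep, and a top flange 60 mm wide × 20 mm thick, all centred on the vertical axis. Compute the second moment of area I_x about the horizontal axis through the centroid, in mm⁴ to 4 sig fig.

Treat the section as a set of non-overlapping primitives; coordinates are from the bounding-box lower-left.
Bottom plate: 150 × 14, A = 2 100 mm², y = 7 mm, Ī = 34 300 mm⁴.
Web plate: 18 × 200, A = 3 600 mm², y = 114 mm, Ī = 12 000 000 mm⁴.
Top plate: 60 × 20, A = 1 200 mm², y = 224 mm, Ī = 40 000 mm⁴.
Centroid: ȳ = ΣA·y / ΣA = 100.565 mm.
Transfer each piece to the horizontal axis through the centroid using Ī + A·d² with d = y − 100.565:
  bottom plate: d = -93.5652 mm → contributes +18 418 645 mm⁴
  web plate: d = 13.4348 mm → contributes +12 649 776 mm⁴
  top plate: d = 123.435 mm → contributes +18 323 375 mm⁴
Total I = 49 391 796 mm⁴.

I_x ≈ 4.939 × 10⁷ mm⁴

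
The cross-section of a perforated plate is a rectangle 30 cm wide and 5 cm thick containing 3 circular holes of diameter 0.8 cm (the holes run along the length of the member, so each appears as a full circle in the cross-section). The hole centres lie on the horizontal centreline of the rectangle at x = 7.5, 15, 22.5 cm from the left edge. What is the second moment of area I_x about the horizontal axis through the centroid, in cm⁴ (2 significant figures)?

Split into non-overlapping primitives; take the origin at the lower-left of the bounding box.
Plate: 30 × 5, A = 150 cm², y = 2.5 cm, Ī = 312.5 cm⁴.
Hole 1 (subtracted): ⌀0.8, A = 0.5027 cm², y = 2.5 cm, Ī = 0.02011 cm⁴.
Hole 2 (subtracted): ⌀0.8, A = 0.5027 cm², y = 2.5 cm, Ī = 0.02011 cm⁴.
Hole 3 (subtracted): ⌀0.8, A = 0.5027 cm², y = 2.5 cm, Ī = 0.02011 cm⁴.
By symmetry the centroid is at mid-height, ȳ = 2.5 cm.
All pieces are centred on the horizontal axis through the centroid, so I = ΣĪ (holes subtracted) = 312.4 cm⁴.

I_x ≈ 310 cm⁴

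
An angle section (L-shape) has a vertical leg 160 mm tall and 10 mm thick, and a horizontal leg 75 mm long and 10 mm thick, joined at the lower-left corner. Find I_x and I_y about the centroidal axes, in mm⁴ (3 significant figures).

I_x ≈ 6.02 × 10⁶ mm⁴, I_y ≈ 8.92 × 10⁵ mm⁴

Treat the section as a set of non-overlapping primitives; coordinates are from the bounding-box lower-left.
Vertical leg: 10 × 160, A = 1 600 mm², y = 80 mm, Ī = 3 413 333 mm⁴.
Horizontal leg (remainder): 65 × 10, A = 650 mm², y = 5 mm, Ī = 5416.7 mm⁴.
Centroid: ȳ = ΣA·y / ΣA = 58.333 mm.
Transfer each piece to the centroidal x-axis using Ī + A·d² with d = y − 58.333:
  vertical leg: d = 21.667 mm → contributes +4 164 444 mm⁴
  horizontal leg (remainder): d = -53.333 mm → contributes +1 854 306 mm⁴
Total I = 6 018 750 mm⁴.
For the y-axis: x̄ = 15.833 mm.
Repeating about the centroidal y-axis gives I_y = 892 188 mm⁴.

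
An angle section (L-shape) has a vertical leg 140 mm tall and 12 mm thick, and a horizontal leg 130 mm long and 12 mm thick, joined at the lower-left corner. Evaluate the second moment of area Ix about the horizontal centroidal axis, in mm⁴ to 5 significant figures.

Ix ≈ 5.9082 × 10⁶ mm⁴

Break the section into simple shapes (no overlaps), measuring from the bottom-left corner of the bounding box.
Vertical leg: 12 × 140, A = 1 680 mm², y = 70 mm, Ī = 2 744 000 mm⁴.
Horizontal leg (remainder): 118 × 12, A = 1 416 mm², y = 6 mm, Ī = 16 992 mm⁴.
Centroid: ȳ = ΣA·y / ΣA = 40.72868 mm.
Transfer each piece to the horizontal centroidal axis using Ī + A·d² with d = y − 40.72868:
  vertical leg: d = 29.27132 mm → contributes +4 183 441 mm⁴
  horizontal leg (remainder): d = -34.72868 mm → contributes +1 724 803 mm⁴
Total I = 5 908 244 mm⁴.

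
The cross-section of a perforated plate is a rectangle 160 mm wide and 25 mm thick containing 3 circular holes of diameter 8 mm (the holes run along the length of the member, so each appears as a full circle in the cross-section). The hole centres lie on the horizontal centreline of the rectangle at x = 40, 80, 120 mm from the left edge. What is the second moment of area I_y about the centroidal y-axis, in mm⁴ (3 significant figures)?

I_y ≈ 8.37 × 10⁶ mm⁴

Split into non-overlapping primitives; take the origin at the lower-left of the bounding box.
Plate: 160 × 25, A = 4 000 mm², x = 80 mm, Ī = 8 533 333 mm⁴.
Hole 1 (subtracted): ⌀8, A = 50.265 mm², x = 40 mm, Ī = 201.06 mm⁴.
Hole 2 (subtracted): ⌀8, A = 50.265 mm², x = 80 mm, Ī = 201.06 mm⁴.
Hole 3 (subtracted): ⌀8, A = 50.265 mm², x = 120 mm, Ī = 201.06 mm⁴.
By symmetry the centroid is at mid-width, x̄ = 80 mm.
Transfer each piece to the centroidal y-axis using Ī + A·d² with d = x − 80:
  plate: d = 0 mm → contributes +8 533 333 mm⁴
  hole 1: d = -40 mm → contributes −80 626 mm⁴
  hole 2: d = 0 mm → contributes −201.06 mm⁴
  hole 3: d = 40 mm → contributes −80 626 mm⁴
Total I = 8 371 881 mm⁴.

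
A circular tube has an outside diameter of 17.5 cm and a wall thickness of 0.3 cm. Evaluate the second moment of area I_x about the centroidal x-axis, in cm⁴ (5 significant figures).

Break the section into simple shapes (no overlaps), measuring from the bottom-left corner of the bounding box.
Outer circle: ⌀17.5, A = 240.5282 cm², y = 8.75 cm, Ī = 4603.86 cm⁴.
Bore (subtracted): ⌀16.9, A = 224.3176 cm², y = 8.75 cm, Ī = 4004.209 cm⁴.
By symmetry the centroid is at mid-height, ȳ = 8.75 cm.
All pieces are centred on the centroidal x-axis, so I = ΣĪ (holes subtracted) = 599.651 cm⁴.

I_x ≈ 599.65 cm⁴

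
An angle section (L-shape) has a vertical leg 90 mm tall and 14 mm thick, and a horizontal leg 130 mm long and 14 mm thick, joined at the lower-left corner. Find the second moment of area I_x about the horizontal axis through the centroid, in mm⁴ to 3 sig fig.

I_x ≈ 1.90 × 10⁶ mm⁴

Split into non-overlapping primitives; take the origin at the lower-left of the bounding box.
Vertical leg: 14 × 90, A = 1 260 mm², y = 45 mm, Ī = 850 500 mm⁴.
Horizontal leg (remainder): 116 × 14, A = 1 624 mm², y = 7 mm, Ī = 26 525 mm⁴.
Centroid: ȳ = ΣA·y / ΣA = 23.602 mm.
Transfer each piece to the horizontal axis through the centroid using Ī + A·d² with d = y − 23.602:
  vertical leg: d = 21.398 mm → contributes +1 427 425 mm⁴
  horizontal leg (remainder): d = -16.602 mm → contributes +474 139 mm⁴
Total I = 1 901 564 mm⁴.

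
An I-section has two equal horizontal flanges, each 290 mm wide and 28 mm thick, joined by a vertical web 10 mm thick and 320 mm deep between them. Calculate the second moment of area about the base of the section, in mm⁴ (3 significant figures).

I_base ≈ 1.21 × 10⁹ mm⁴

Split into non-overlapping primitives; take the origin at the lower-left of the bounding box.
Bottom flange: 290 × 28, A = 8 120 mm², y = 14 mm, Ī = 530 507 mm⁴.
Web: 10 × 320, A = 3 200 mm², y = 188 mm, Ī = 27 306 667 mm⁴.
Top flange: 290 × 28, A = 8 120 mm², y = 362 mm, Ī = 530 507 mm⁴.
Transfer each piece to the base of the section using Ī + A·d² with d = y − 0:
  bottom flange: d = 14 mm → contributes +2 122 027 mm⁴
  web: d = 188 mm → contributes +140 407 467 mm⁴
  top flange: d = 362 mm → contributes +1 064 607 787 mm⁴
Total I = 1 207 137 280 mm⁴.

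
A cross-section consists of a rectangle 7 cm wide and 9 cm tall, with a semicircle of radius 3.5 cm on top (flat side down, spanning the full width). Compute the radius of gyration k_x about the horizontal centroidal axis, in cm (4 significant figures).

Decompose the section into non-overlapping parts with the origin at the bottom-left of its bounding rectangle.
Rectangular body: 7 × 9, A = 63 cm², y = 4.5 cm, Ī = 425.25 cm⁴.
Semicircular cap: semicircle r = 3.5, A = 19.2423 cm², y = 10.4854 cm, Ī = 16.4704 cm⁴.
Centroid: ȳ = ΣA·y / ΣA = 5.90042 cm.
Transfer each piece to the horizontal centroidal axis using Ī + A·d² with d = y − 5.90042:
  rectangular body: d = -1.40042 cm → contributes +548.804 cm⁴
  semicircular cap: d = 4.58503 cm → contributes +420.99 cm⁴
Total I = 969.794 cm⁴.
Radius of gyration: k = √(I/A) = √(969.794 / 82.2423) = 3.43394 cm.

k_x ≈ 3.434 cm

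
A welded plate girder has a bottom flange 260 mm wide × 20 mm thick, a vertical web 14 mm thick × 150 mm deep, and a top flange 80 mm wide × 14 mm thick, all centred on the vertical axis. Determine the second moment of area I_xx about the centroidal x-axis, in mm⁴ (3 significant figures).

Split into non-overlapping primitives; take the origin at the lower-left of the bounding box.
Bottom plate: 260 × 20, A = 5 200 mm², y = 10 mm, Ī = 173 333 mm⁴.
Web plate: 14 × 150, A = 2 100 mm², y = 95 mm, Ī = 3 937 500 mm⁴.
Top plate: 80 × 14, A = 1 120 mm², y = 177 mm, Ī = 18 293 mm⁴.
Centroid: ȳ = ΣA·y / ΣA = 53.413 mm.
Transfer each piece to the centroidal x-axis using Ī + A·d² with d = y − 53.413:
  bottom plate: d = -43.413 mm → contributes +9 973 850 mm⁴
  web plate: d = 41.587 mm → contributes +7 569 352 mm⁴
  top plate: d = 123.59 mm → contributes +17 124 806 mm⁴
Total I = 34 668 008 mm⁴.

I_xx ≈ 3.47 × 10⁷ mm⁴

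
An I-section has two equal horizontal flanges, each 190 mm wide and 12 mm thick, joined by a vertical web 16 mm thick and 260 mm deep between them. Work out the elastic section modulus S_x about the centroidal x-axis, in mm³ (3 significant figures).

Break the section into simple shapes (no overlaps), measuring from the bottom-left corner of the bounding box.
Bottom flange: 190 × 12, A = 2 280 mm², y = 6 mm, Ī = 27 360 mm⁴.
Web: 16 × 260, A = 4 160 mm², y = 142 mm, Ī = 23 434 667 mm⁴.
Top flange: 190 × 12, A = 2 280 mm², y = 278 mm, Ī = 27 360 mm⁴.
By symmetry the centroid is at mid-height, ȳ = 142 mm.
Transfer each piece to the centroidal x-axis using Ī + A·d² with d = y − 142:
  bottom flange: d = -136 mm → contributes +42 198 240 mm⁴
  web: d = 0 mm → contributes +23 434 667 mm⁴
  top flange: d = 136 mm → contributes +42 198 240 mm⁴
Total I = 107 831 147 mm⁴.
Extreme fibre distance c = 142 mm; S = I/c = 759 374 mm³.

S_x ≈ 7.59 × 10⁵ mm³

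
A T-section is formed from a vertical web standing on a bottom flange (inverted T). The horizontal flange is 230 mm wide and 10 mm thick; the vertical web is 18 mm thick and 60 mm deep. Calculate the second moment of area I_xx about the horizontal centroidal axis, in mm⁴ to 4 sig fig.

Treat the section as a set of non-overlapping primitives; coordinates are from the bounding-box lower-left.
Flange: 230 × 10, A = 2 300 mm², y = 5 mm, Ī = 19166.7 mm⁴.
Web: 18 × 60, A = 1 080 mm², y = 40 mm, Ī = 324 000 mm⁴.
Centroid: ȳ = ΣA·y / ΣA = 16.1834 mm.
Transfer each piece to the horizontal centroidal axis using Ī + A·d² with d = y − 16.1834:
  flange: d = -11.1834 mm → contributes +306 826 mm⁴
  web: d = 23.8166 mm → contributes +936 607 mm⁴
Total I = 1 243 433 mm⁴.

I_xx ≈ 1.243 × 10⁶ mm⁴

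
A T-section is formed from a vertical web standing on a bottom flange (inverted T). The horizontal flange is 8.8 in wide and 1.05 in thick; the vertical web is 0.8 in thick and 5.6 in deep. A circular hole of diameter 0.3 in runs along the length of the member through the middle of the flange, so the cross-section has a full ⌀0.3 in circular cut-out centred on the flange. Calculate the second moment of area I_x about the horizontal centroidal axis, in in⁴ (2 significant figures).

I_x ≈ 46 in⁴

Break the section into simple shapes (no overlaps), measuring from the bottom-left corner of the bounding box.
Flange: 8.8 × 1.05, A = 9.24 in², y = 0.525 in, Ī = 0.8489 in⁴.
Web: 0.8 × 5.6, A = 4.48 in², y = 3.85 in, Ī = 11.71 in⁴.
Hole (subtracted): ⌀0.3, A = 0.07069 in², y = 0.525 in, Ī = 0.0003976 in⁴.
Centroid: ȳ = ΣA·y / ΣA = 1.616 in.
Transfer each piece to the horizontal centroidal axis using Ī + A·d² with d = y − 1.616:
  flange: d = -1.091 in → contributes +11.85 in⁴
  web: d = 2.234 in → contributes +34.06 in⁴
  hole: d = -1.091 in → contributes −0.08459 in⁴
Total I = 45.83 in⁴.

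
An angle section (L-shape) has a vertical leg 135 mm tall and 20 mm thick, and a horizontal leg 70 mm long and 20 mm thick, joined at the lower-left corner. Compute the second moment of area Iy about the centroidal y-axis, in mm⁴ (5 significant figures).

Decompose the section into non-overlapping parts with the origin at the bottom-left of its bounding rectangle.
Vertical leg: 20 × 135, A = 2 700 mm², x = 10 mm, Ī = 90 000 mm⁴.
Horizontal leg (remainder): 50 × 20, A = 1 000 mm², x = 45 mm, Ī = 208333.3 mm⁴.
Centroid: x̄ = ΣA·x / ΣA = 19.45946 mm.
Transfer each piece to the centroidal y-axis using Ī + A·d² with d = x − 19.45946:
  vertical leg: d = -9.459459 mm → contributes +331599.7 mm⁴
  horizontal leg (remainder): d = 25.54054 mm → contributes +860652.5 mm⁴
Total I = 1 192 252 mm⁴.

Iy ≈ 1.1923 × 10⁶ mm⁴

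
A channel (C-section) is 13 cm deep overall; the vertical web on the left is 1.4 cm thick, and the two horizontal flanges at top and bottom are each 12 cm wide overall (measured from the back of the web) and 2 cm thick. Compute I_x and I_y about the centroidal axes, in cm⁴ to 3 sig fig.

Decompose the section into non-overlapping parts with the origin at the bottom-left of its bounding rectangle.
Web: 1.4 × 13, A = 18.2 cm², y = 6.5 cm, Ī = 256.32 cm⁴.
Top flange (beyond web): 10.6 × 2, A = 21.2 cm², y = 12 cm, Ī = 7.0667 cm⁴.
Bottom flange (beyond web): 10.6 × 2, A = 21.2 cm², y = 1 cm, Ī = 7.0667 cm⁴.
By symmetry the centroid is at mid-height, ȳ = 6.5 cm.
Transfer each piece to the centroidal x-axis using Ī + A·d² with d = y − 6.5:
  web: d = 0 cm → contributes +256.32 cm⁴
  top flange (beyond web): d = 5.5 cm → contributes +648.37 cm⁴
  bottom flange (beyond web): d = -5.5 cm → contributes +648.37 cm⁴
Total I = 1553.1 cm⁴.
For the y-axis: x̄ = 4.898 cm.
Repeating about the centroidal y-axis gives I_y = 858.4 cm⁴.

I_x ≈ 1550 cm⁴, I_y ≈ 858 cm⁴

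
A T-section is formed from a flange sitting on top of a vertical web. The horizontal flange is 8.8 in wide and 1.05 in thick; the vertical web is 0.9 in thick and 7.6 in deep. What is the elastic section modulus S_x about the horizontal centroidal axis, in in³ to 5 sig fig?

Split into non-overlapping primitives; take the origin at the lower-left of the bounding box.
Flange: 8.8 × 1.05, A = 9.24 in², y = 8.125 in, Ī = 0.848925 in⁴.
Web: 0.9 × 7.6, A = 6.84 in², y = 3.8 in, Ī = 32.9232 in⁴.
Centroid: ȳ = ΣA·y / ΣA = 6.285261 in.
Transfer each piece to the horizontal centroidal axis using Ī + A·d² with d = y − 6.285261:
  flange: d = 1.839739 in → contributes +32.12299 in⁴
  web: d = -2.485261 in → contributes +75.17062 in⁴
Total I = 107.2936 in⁴.
Extreme fibre distance c = 6.285261 in; S = I/c = 17.07067 in³.

S_x ≈ 17.071 in³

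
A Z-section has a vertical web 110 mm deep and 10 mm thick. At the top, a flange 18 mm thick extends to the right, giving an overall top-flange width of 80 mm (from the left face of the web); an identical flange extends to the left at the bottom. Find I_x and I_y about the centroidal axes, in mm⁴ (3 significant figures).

Treat the section as a set of non-overlapping primitives; coordinates are from the bounding-box lower-left.
Web: 10 × 110, A = 1 100 mm², y = 55 mm, Ī = 1 109 167 mm⁴.
Top flange (beyond web): 70 × 18, A = 1 260 mm², y = 101 mm, Ī = 34 020 mm⁴.
Bottom flange (beyond web): 70 × 18, A = 1 260 mm², y = 9 mm, Ī = 34 020 mm⁴.
Centroid: ȳ = ΣA·y / ΣA = 55 mm.
Transfer each piece to the centroidal x-axis using Ī + A·d² with d = y − 55:
  web: d = 0 mm → contributes +1 109 167 mm⁴
  top flange (beyond web): d = 46 mm → contributes +2 700 180 mm⁴
  bottom flange (beyond web): d = -46 mm → contributes +2 700 180 mm⁴
Total I = 6 509 527 mm⁴.
For the y-axis: x̄ = 75 mm.
Repeating about the centroidal y-axis gives I_y = 5 070 167 mm⁴.

I_x ≈ 6.51 × 10⁶ mm⁴, I_y ≈ 5.07 × 10⁶ mm⁴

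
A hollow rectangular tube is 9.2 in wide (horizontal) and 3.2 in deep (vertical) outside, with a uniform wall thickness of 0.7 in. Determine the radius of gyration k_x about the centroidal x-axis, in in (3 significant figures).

Treat the section as a set of non-overlapping primitives; coordinates are from the bounding-box lower-left.
Outer rectangle: 9.2 × 3.2, A = 29.44 in², y = 1.6 in, Ī = 25.122 in⁴.
Inner void (subtracted): 7.8 × 1.8, A = 14.04 in², y = 1.6 in, Ī = 3.7908 in⁴.
By symmetry the centroid is at mid-height, ȳ = 1.6 in.
All pieces are centred on the centroidal x-axis, so I = ΣĪ (holes subtracted) = 21.331 in⁴.
Radius of gyration: k = √(I/A) = √(21.331 / 15.4) = 1.1769 in.

k_x ≈ 1.18 in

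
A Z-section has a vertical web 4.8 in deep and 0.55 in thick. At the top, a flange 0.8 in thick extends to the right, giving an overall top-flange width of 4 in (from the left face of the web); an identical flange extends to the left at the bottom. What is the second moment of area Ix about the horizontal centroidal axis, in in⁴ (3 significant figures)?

Decompose the section into non-overlapping parts with the origin at the bottom-left of its bounding rectangle.
Web: 0.55 × 4.8, A = 2.64 in², y = 2.4 in, Ī = 5.0688 in⁴.
Top flange (beyond web): 3.45 × 0.8, A = 2.76 in², y = 4.4 in, Ī = 0.1472 in⁴.
Bottom flange (beyond web): 3.45 × 0.8, A = 2.76 in², y = 0.4 in, Ī = 0.1472 in⁴.
Centroid: ȳ = ΣA·y / ΣA = 2.4 in.
Transfer each piece to the horizontal centroidal axis using Ī + A·d² with d = y − 2.4:
  web: d = 0 in → contributes +5.0688 in⁴
  top flange (beyond web): d = 2 in → contributes +11.187 in⁴
  bottom flange (beyond web): d = -2 in → contributes +11.187 in⁴
Total I = 27.443 in⁴.

Ix ≈ 27.4 in⁴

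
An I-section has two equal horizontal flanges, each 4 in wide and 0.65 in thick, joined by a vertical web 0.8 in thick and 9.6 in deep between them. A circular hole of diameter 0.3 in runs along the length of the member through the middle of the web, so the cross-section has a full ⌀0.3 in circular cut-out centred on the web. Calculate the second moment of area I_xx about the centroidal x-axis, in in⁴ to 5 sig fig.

I_xx ≈ 195.75 in⁴

Split into non-overlapping primitives; take the origin at the lower-left of the bounding box.
Bottom flange: 4 × 0.65, A = 2.6 in², y = 0.325 in, Ī = 0.09154167 in⁴.
Web: 0.8 × 9.6, A = 7.68 in², y = 5.45 in, Ī = 58.9824 in⁴.
Top flange: 4 × 0.65, A = 2.6 in², y = 10.575 in, Ī = 0.09154167 in⁴.
Hole (subtracted): ⌀0.3, A = 0.07068583 in², y = 5.45 in, Ī = 0.0003976078 in⁴.
By symmetry the centroid is at mid-height, ȳ = 5.45 in.
Transfer each piece to the centroidal x-axis using Ī + A·d² with d = y − 5.45:
  bottom flange: d = -5.125 in → contributes +68.38217 in⁴
  web: d = 0 in → contributes +58.9824 in⁴
  top flange: d = 5.125 in → contributes +68.38217 in⁴
  hole: d = 0 in → contributes −0.0003976078 in⁴
Total I = 195.7463 in⁴.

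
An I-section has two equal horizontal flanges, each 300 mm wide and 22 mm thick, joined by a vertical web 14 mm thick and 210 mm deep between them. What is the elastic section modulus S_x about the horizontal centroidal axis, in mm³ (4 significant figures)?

Break the section into simple shapes (no overlaps), measuring from the bottom-left corner of the bounding box.
Bottom flange: 300 × 22, A = 6 600 mm², y = 11 mm, Ī = 266 200 mm⁴.
Web: 14 × 210, A = 2 940 mm², y = 127 mm, Ī = 10 804 500 mm⁴.
Top flange: 300 × 22, A = 6 600 mm², y = 243 mm, Ī = 266 200 mm⁴.
By symmetry the centroid is at mid-height, ȳ = 127 mm.
Transfer each piece to the horizontal centroidal axis using Ī + A·d² with d = y − 127:
  bottom flange: d = -116 mm → contributes +89 075 800 mm⁴
  web: d = 0 mm → contributes +10 804 500 mm⁴
  top flange: d = 116 mm → contributes +89 075 800 mm⁴
Total I = 188 956 100 mm⁴.
Extreme fibre distance c = 127 mm; S = I/c = 1 487 843 mm³.

S_x ≈ 1.488 × 10⁶ mm³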